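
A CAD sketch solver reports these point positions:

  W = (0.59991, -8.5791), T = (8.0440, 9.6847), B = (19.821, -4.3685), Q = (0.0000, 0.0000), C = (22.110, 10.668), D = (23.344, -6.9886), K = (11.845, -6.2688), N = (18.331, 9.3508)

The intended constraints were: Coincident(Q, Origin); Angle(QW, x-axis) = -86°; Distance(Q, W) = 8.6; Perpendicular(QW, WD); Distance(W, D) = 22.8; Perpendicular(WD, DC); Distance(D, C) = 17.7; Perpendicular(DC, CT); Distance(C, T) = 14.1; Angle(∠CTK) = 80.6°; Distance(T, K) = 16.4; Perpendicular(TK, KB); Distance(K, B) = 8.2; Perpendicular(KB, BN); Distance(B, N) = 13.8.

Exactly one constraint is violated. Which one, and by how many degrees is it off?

Perpendicular(KB, BN) — off by 7.20°.

Q = (0.00, 0.00) ✓; QW at -86.00° ✓; |QW| = 8.600 ✓; ∠(QW, WD) = 90.00° ✓; |WD| = 22.80 ✓; ∠(WD, DC) = 90.00° ✓; |DC| = 17.70 ✓; ∠(DC, CT) = 90.00° ✓; |CT| = 14.10 ✓; ∠CTK = 80.60° ✓; |TK| = 16.40 ✓; ∠(TK, KB) = 90.00° ✓; |KB| = 8.199 ✓; ∠(KB, BN) = 82.80° ✗; |BN| = 13.80 ✓.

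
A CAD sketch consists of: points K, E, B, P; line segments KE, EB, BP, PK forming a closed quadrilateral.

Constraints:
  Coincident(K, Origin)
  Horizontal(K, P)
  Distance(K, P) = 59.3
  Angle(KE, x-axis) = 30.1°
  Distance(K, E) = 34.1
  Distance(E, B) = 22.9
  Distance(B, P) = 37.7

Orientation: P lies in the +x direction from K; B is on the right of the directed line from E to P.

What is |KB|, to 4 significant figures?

22.32

Checks: |EB| = 22.90 ✓; |BP| = 37.70 ✓.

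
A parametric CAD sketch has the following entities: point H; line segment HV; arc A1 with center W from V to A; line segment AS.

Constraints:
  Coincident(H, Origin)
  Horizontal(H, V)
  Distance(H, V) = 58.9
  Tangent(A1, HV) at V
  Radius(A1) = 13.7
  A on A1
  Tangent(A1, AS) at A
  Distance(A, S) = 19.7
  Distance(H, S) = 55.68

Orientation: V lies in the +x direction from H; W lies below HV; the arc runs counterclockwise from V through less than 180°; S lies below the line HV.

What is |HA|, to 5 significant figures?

47.148

Checks: ∠(WV, VH) = 90.00° ✓; |WV| = 13.70 ✓; |WA| = 13.70 ✓; ∠(WA, AS) = 90.00° ✓; |AS| = 19.70 ✓; |HS| = 55.68 ✓.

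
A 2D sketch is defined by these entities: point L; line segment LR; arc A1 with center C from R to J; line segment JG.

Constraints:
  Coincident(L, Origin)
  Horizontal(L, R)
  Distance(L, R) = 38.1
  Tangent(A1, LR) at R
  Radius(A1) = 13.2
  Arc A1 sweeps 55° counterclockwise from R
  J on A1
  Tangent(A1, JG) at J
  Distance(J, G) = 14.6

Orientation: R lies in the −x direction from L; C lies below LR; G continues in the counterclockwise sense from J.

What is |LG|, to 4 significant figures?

59.93

On A1, R sits at bearing 90° from C; a 55° counterclockwise sweep puts J at bearing 145°, so J = C + 13.2·(cos 145°, sin 145°) = (-48.91, -5.629). A1 meets JG tangentially, so CJ is at right angles to JG, so JG runs along (−sin 145°, cos 145°); with |JG| = 14.6, G = (-57.29, -17.59). Then |LG| = |G − L| = 59.93.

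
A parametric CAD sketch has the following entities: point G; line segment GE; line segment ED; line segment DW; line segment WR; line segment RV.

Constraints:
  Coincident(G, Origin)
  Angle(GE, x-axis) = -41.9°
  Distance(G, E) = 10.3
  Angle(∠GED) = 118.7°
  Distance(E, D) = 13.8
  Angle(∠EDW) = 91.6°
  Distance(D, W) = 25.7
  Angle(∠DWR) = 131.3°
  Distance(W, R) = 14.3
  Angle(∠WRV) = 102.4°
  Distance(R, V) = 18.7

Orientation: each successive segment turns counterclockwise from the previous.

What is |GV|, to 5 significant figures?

16.990

∠DWR = 131.3° gives WR at 156.50° from the x-axis; with |WR| = 14.3, R = (-0.28745, 27.877). ∠WRV = 102.4° gives RV at -125.90° from the x-axis; with |RV| = 18.7, V = (-11.253, 12.729). Then |GV| = |V − G| = 16.990.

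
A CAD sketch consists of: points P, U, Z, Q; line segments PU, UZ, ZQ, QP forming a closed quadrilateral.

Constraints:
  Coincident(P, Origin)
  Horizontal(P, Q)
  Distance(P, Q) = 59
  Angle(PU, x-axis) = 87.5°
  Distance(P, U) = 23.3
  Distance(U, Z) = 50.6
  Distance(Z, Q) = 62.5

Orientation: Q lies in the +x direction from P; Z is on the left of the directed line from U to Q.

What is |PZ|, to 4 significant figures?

69.43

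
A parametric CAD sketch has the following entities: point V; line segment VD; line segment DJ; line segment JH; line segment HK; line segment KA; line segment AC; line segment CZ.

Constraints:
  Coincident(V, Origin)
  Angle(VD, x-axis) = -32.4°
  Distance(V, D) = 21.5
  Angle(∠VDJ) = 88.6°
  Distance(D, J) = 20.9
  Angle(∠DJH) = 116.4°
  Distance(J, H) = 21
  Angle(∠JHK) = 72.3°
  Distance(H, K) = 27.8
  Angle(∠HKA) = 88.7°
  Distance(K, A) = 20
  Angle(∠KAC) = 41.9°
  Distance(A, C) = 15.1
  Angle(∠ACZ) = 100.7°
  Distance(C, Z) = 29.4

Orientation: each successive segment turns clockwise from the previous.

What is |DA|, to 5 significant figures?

3.1867

V is at the origin; VD runs at -32.4° with length 21.5, so D = (18.153, -11.520). ∠VDJ = 88.6° gives DJ at -123.80° from the x-axis; with |DJ| = 20.9, J = (6.5265, -28.888). ∠DJH = 116.4° gives JH at 172.60° from the x-axis; with |JH| = 21.0, H = (-14.299, -26.183). ∠JHK = 72.3° gives HK at 64.900° from the x-axis; with |HK| = 27.8, K = (-2.5059, -1.0083). ∠HKA = 88.7° gives KA at -26.400° from the x-axis; with |KA| = 20.0, A = (15.408, -9.9010). Then |DA| = |A − D| = 3.1867.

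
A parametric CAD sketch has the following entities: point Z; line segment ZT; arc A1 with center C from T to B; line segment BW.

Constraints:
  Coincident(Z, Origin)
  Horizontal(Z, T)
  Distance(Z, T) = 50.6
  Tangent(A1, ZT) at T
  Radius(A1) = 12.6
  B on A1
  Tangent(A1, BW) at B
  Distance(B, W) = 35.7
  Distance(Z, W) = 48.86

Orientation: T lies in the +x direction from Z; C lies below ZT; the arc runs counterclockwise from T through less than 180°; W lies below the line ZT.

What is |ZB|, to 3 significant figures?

39.7

Checks: |CB| = 12.60 ✓; ∠(CB, BW) = 90.00° ✓; |BW| = 35.70 ✓; |ZW| = 48.86 ✓.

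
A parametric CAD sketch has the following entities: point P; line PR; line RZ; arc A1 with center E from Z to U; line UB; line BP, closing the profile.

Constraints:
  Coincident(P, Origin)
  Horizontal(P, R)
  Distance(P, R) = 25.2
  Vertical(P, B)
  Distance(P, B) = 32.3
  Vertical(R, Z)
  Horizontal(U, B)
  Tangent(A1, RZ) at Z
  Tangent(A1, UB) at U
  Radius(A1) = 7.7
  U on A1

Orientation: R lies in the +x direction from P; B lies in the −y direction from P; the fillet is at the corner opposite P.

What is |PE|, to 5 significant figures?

30.190

P is at the origin; P and R share the same y with |PR| = 25.2 and R on the +x side, so R = (25.200, 0.0000). P and B share the same x with |PB| = 32.3 and B on the −y side, so B = (0.0000, -32.300). The virtual corner opposite P is at (25.200, -32.300). Tangency of A1 to RZ means the radius EZ is perpendicular to RZ and the tangent condition forces EU to be normal to UB, with radius 7.7, so the center E sits 7.7 in from both sides at E = (17.500, -24.600). Then |PE| = |E − P| = 30.190.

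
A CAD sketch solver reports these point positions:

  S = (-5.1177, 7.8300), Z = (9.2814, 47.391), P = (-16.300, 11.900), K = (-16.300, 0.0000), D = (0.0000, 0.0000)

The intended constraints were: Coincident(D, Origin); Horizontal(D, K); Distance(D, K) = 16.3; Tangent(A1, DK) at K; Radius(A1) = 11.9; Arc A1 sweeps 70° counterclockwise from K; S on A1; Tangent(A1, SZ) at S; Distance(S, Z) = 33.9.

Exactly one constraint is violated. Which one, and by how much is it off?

Distance(S, Z) = 33.9 — off by 8.20.

D = (0.00, 0.00) ✓; D.y = 0.00, K.y = 0.00 ✓; |DK| = 16.30 ✓; ∠(PK, KD) = 90.00° ✓; |PK| = 11.90 ✓; bearing(P→S) − bearing(P→K) = 70.00° ✓; |PS| = 11.90 ✓; ∠(PS, SZ) = 90.00° ✓; |SZ| = 42.10 ✗.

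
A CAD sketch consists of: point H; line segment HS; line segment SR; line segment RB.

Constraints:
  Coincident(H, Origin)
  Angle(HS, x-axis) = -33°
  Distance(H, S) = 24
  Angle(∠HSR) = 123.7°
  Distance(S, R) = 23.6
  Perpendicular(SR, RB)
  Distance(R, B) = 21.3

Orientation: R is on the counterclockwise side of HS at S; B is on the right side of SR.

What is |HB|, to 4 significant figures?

55.37

H is at the origin; HS runs at -33.0° with length 24.0, so S = 24.0·(cos -33.0°, sin -33.0°) = (20.13, -13.07). ∠HSR = 123.7°, so SR runs at -33.0° + (180° − 123.7°) = 23.30° from the x-axis; with |SR| = 23.6, R = S + 23.6·(cos 23.30°, sin 23.30°) = (41.80, -3.736). SR ⟂ RB; with |RB| = 21.3 on the right of SR, B = R + 21.3·(0.3955, -0.9184) = (50.23, -23.30). Then |HB| = |B − H| = 55.37.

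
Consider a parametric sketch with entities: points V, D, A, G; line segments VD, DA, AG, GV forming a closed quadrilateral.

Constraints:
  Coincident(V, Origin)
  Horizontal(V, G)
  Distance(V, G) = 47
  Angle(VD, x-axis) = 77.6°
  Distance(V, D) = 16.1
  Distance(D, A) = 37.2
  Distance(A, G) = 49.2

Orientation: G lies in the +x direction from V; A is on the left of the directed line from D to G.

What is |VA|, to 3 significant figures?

52.1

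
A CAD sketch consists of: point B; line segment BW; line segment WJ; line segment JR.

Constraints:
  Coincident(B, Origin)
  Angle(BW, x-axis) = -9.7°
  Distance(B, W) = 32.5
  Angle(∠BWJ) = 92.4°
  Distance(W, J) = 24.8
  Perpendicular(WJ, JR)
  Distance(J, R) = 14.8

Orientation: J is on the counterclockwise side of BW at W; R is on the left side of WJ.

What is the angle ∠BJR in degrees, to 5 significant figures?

38.857°

B is at the origin; BW runs at -9.7° with length 32.5, so W = 32.5·(cos -9.7°, sin -9.7°) = (32.035, -5.4759). ∠BWJ = 92.4°, so WJ runs at -9.7° + (180° − 92.4°) = 77.900° from the x-axis; with |WJ| = 24.8, J = W + 24.8·(cos 77.900°, sin 77.900°) = (37.234, 18.773). WJ is perpendicular to JR; with |JR| = 14.8 on the left of WJ, R = J + 14.8·(-0.97778, 0.20962) = (22.763, 21.875). Then cos ∠BJR = JB·JR / (|JB||JR|), giving 38.857°.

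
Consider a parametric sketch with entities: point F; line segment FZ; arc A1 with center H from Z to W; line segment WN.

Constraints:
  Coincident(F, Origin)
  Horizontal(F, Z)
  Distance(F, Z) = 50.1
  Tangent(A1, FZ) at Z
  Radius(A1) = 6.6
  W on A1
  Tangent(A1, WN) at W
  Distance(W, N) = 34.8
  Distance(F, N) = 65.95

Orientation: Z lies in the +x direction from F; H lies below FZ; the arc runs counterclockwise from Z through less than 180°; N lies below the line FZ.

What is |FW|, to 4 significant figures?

44.36

F is at the origin; F and Z share the same y with |FZ| = 50.1 and Z on the +x side, so Z = (50.10, 0.000). A1 meets FZ tangentially, so HZ is at right angles to FZ, so H = Z + (0, -6.6) = (50.10, -6.600). Since HW ⟂ WN (tangency), |HN| = √(6.6² + 34.8²) = 35.42 regardless of where W sits on A1. So N lies on both circle(F, 65.95) and circle(H, 35.42); the below-FZ intersection is N = (50.84, -42.01). W is the foot of the tangent from N: W = (43.64, -7.964).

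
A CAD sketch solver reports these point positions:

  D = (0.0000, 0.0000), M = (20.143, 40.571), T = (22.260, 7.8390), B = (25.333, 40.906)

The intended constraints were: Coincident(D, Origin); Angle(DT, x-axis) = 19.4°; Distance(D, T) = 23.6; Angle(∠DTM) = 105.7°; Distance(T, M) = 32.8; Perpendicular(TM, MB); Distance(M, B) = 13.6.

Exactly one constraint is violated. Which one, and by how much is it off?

Distance(M, B) = 13.6 — off by 8.40.

D = (0.00, 0.00) ✓; DT at 19.40° ✓; |DT| = 23.60 ✓; ∠DTM = 105.7° ✓; |TM| = 32.80 ✓; ∠(TM, MB) = 90.01° ✓; |MB| = 5.201 ✗.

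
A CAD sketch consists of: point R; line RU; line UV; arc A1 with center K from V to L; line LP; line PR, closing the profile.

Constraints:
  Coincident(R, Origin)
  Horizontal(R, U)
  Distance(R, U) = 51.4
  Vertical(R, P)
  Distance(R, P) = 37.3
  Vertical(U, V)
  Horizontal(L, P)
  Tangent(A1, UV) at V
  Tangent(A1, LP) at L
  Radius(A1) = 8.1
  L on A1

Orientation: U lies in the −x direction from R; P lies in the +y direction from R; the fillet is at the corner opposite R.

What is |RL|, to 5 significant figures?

57.151

R is at the origin; R and U share the same y with |RU| = 51.4 and U on the −x side, so U = (-51.400, 0.0000). R and P share the same x with |RP| = 37.3 and P on the +y side, so P = (0.0000, 37.300). The virtual corner opposite R is at (-51.400, 37.300). Since A1 is tangent to UV there, KV ⟂ UV and A1 meets LP tangentially, so KL is at right angles to LP, with radius 8.1, so the center K sits 8.1 in from both sides at K = (-43.300, 29.200). That places the tangent points at V = (-51.400, 29.200) on UV and L = (-43.300, 37.300) on LP. Then |RL| = |L − R| = 57.151.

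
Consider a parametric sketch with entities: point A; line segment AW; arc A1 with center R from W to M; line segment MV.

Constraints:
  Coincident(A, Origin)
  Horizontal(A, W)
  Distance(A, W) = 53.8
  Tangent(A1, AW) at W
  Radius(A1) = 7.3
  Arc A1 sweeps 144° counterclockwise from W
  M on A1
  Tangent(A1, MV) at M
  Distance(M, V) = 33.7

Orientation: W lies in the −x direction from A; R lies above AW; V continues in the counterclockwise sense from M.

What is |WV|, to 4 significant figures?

40.22

A is at the origin; A and W share the same y with |AW| = 53.8 and W on the −x side, so W = (-53.80, 0.000). A1 meets AW tangentially, so RW is at right angles to AW, so R = W + (0, 7.3) = (-53.80, 7.300). On A1, W sits at bearing -90° from R; a 144° counterclockwise sweep puts M at bearing 54°, so M = R + 7.3·(cos 54°, sin 54°) = (-49.51, 13.21). Since A1 is tangent to MV there, RM ⟂ MV, so MV runs along (−sin 54°, cos 54°); with |MV| = 33.7, V = (-76.77, 33.01). Then |WV| = |V − W| = 40.22.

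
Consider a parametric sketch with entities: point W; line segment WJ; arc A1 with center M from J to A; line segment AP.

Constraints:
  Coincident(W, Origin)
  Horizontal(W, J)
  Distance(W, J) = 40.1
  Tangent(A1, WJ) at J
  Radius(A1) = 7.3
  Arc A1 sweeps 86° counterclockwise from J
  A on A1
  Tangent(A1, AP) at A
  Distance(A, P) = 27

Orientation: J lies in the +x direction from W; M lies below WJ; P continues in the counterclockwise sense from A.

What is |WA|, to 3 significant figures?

33.5

A1 meets WJ tangentially, so MJ is at right angles to WJ, so M = J + (0, -7.3) = (40.1, -7.30). On A1, J sits at bearing 90° from M; an 86° counterclockwise sweep puts A at bearing 176°, so A = M + 7.3·(cos 176°, sin 176°) = (32.8, -6.79). Then |WA| = |A − W| = 33.5.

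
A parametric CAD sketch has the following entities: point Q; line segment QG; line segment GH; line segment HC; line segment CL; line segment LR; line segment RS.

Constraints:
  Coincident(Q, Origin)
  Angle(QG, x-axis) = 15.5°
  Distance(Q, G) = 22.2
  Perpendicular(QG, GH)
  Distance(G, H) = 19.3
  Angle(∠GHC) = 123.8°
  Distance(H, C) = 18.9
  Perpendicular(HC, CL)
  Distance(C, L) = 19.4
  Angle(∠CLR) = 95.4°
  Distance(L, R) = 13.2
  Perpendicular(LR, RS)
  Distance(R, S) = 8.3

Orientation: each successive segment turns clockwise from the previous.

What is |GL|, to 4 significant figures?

29.83

Q is at the origin; QG runs at 15.5° with length 22.2, so G = (21.39, 5.933). QG ⟂ GH, so GH runs at -74.50°; with |GH| = 19.3, H = (26.55, -12.67). ∠GHC = 123.8° gives HC at -130.7° from the x-axis; with |HC| = 18.9, C = (14.23, -26.99). HC is perpendicular to CL, so CL runs at 139.3°; with |CL| = 19.4, L = (-0.4822, -14.34). Then |GL| = |L − G| = 29.83.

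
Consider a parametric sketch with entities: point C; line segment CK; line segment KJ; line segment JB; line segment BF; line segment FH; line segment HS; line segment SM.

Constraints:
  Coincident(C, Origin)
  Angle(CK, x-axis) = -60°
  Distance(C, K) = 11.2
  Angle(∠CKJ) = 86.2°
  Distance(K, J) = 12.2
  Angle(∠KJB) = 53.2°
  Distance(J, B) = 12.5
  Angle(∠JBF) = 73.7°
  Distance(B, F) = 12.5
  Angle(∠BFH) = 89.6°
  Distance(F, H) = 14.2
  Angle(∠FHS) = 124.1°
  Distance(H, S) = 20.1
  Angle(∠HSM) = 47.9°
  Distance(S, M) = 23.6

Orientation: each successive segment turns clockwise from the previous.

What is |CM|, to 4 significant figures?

6.323

C is at the origin; CK runs at -60.0° with length 11.2, so K = (5.600, -9.699). ∠CKJ = 86.2° gives KJ at -153.8° from the x-axis; with |KJ| = 12.2, J = (-5.347, -15.09). ∠KJB = 53.2° gives JB at 79.40° from the x-axis; with |JB| = 12.5, B = (-3.047, -2.799). ∠JBF = 73.7° gives BF at -26.90° from the x-axis; with |BF| = 12.5, F = (8.100, -8.455). ∠BFH = 89.6° gives FH at -117.3° from the x-axis; with |FH| = 14.2, H = (1.587, -21.07). ∠FHS = 124.1° gives HS at -173.2° from the x-axis; with |HS| = 20.1, S = (-18.37, -23.45). ∠HSM = 47.9° gives SM at 54.70° from the x-axis; with |SM| = 23.6, M = (-4.734, -4.192). Then |CM| = |M − C| = 6.323.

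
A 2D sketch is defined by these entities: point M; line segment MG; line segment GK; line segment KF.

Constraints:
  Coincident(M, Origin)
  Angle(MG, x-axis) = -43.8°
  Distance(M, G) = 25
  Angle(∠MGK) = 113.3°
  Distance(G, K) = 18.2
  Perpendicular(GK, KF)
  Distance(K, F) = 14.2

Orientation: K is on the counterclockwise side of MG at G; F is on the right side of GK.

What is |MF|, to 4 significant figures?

46.58

∠MGK = 113.3°, so GK runs at -43.8° + (180° − 113.3°) = 22.90° from the x-axis; with |GK| = 18.2, K = G + 18.2·(cos 22.90°, sin 22.90°) = (34.81, -10.22). The perpendicularity gives KF at right angles to GK; with |KF| = 14.2 on the right of GK, F = K + 14.2·(0.3891, -0.9212) = (40.34, -23.30). Then |MF| = |F − M| = 46.58.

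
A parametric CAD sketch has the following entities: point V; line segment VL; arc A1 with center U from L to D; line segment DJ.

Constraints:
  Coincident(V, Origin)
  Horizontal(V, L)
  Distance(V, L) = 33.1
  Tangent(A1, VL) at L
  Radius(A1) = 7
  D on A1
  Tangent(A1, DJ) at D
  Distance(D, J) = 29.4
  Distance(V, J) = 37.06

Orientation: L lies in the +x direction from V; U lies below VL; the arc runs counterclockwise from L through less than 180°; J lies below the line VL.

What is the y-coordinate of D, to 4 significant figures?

-4.825

Checks: |VL| = 33.10 ✓; |UD| = 7.000 ✓; ∠(UD, DJ) = 90.00° ✓; |DJ| = 29.40 ✓; |VJ| = 37.06 ✓.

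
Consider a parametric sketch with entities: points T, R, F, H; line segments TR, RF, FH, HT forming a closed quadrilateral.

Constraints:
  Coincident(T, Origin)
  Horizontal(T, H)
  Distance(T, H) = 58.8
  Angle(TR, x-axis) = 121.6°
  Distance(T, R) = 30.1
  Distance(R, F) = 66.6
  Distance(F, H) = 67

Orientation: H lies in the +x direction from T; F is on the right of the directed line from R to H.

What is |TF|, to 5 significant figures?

38.240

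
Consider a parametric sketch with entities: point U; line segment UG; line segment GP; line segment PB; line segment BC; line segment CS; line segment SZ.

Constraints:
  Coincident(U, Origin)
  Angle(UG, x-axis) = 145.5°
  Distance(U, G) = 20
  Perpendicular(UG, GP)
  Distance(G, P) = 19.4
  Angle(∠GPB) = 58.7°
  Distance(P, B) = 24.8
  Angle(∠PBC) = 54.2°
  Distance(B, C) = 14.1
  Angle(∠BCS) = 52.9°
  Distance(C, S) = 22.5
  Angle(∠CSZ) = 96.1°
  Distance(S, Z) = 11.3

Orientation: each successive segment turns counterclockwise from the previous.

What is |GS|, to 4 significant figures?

26.65

∠PBC = 54.2° gives BC at 122.6° from the x-axis; with |BC| = 14.1, C = (-10.31, 5.834). ∠BCS = 52.9° gives CS at -110.3° from the x-axis; with |CS| = 22.5, S = (-18.11, -15.27). Then |GS| = |S − G| = 26.65.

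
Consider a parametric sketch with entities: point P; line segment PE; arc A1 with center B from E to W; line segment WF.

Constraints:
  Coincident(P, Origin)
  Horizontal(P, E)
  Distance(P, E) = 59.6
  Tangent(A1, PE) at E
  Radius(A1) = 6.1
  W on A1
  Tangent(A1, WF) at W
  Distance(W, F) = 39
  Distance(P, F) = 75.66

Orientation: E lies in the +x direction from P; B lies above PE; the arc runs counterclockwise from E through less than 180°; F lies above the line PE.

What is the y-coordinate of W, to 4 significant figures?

6.920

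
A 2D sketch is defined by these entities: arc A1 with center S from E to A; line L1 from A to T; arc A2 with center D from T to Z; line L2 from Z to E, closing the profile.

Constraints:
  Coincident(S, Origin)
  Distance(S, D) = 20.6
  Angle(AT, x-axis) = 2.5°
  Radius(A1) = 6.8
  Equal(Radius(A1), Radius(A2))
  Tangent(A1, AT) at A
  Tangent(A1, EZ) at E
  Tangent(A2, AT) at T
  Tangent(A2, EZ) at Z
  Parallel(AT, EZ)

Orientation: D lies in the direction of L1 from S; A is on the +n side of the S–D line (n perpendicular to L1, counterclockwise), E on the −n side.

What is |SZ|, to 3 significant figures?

21.7

The slot axis is L1's direction at 2.5°, so u = (cos 2.5°, sin 2.5°) = (0.999, 0.0436) and n = (−sin 2.5°, cos 2.5°) = (-0.0436, 0.999). S is at the origin and D lies 20.6 along u from S, so D = 20.6·u = (20.6, 0.899). Tangency of A1 to both parallel lines with radius 6.8 puts A and E at S ± 6.8·n: A = (-0.297, 6.79), E = (0.297, -6.79). Equal radii place T and Z the same way about D: T = D + 6.8·n = (20.3, 7.69), Z = D − 6.8·n = (20.9, -5.89). Then |SZ| = |Z − S| = 21.7.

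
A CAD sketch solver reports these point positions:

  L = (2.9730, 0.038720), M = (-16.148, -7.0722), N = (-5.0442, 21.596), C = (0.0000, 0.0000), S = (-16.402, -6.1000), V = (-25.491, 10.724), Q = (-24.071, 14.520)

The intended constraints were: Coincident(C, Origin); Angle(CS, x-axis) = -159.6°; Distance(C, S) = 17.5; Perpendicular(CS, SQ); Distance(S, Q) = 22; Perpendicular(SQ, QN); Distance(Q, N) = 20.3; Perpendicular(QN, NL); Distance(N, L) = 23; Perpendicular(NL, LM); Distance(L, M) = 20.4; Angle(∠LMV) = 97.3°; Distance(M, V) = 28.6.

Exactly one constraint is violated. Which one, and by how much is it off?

Distance(M, V) = 28.6 — off by 8.50.

C = (0.00, 0.00) ✓; CS at -159.6° ✓; |CS| = 17.50 ✓; ∠(CS, SQ) = 90.00° ✓; |SQ| = 22.00 ✓; ∠(SQ, QN) = 90.00° ✓; |QN| = 20.30 ✓; ∠(QN, NL) = 90.00° ✓; |NL| = 23.00 ✓; ∠(NL, LM) = 90.00° ✓; |LM| = 20.40 ✓; ∠LMV = 97.30° ✓; |MV| = 20.10 ✗.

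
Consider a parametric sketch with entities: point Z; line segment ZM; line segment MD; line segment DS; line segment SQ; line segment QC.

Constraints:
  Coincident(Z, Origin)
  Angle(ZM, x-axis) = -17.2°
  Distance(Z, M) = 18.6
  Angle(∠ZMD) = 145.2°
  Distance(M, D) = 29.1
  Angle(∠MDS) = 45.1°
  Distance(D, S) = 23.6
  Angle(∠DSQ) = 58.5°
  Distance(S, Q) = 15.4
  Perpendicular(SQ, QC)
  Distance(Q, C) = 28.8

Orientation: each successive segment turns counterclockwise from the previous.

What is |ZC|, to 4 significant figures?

54.38

Z is at the origin; ZM runs at -17.2° with length 18.6, so M = (17.77, -5.500). ∠ZMD = 145.2° gives MD at 17.60° from the x-axis; with |MD| = 29.1, D = (45.51, 3.299). ∠MDS = 45.1° gives DS at 152.5° from the x-axis; with |DS| = 23.6, S = (24.57, 14.20). ∠DSQ = 58.5° gives SQ at -86.00° from the x-axis; with |SQ| = 15.4, Q = (25.65, -1.166). SQ is perpendicular to QC, so QC runs at 4.000°; with |QC| = 28.8, C = (54.38, 0.8426). Then |ZC| = |C − Z| = 54.38.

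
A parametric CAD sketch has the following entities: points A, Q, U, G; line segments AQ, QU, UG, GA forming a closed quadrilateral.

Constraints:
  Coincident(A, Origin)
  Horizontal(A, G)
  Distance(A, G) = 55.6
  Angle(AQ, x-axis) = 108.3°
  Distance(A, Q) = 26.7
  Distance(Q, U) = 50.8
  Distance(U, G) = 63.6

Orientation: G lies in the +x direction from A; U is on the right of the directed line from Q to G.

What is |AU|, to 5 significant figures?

25.302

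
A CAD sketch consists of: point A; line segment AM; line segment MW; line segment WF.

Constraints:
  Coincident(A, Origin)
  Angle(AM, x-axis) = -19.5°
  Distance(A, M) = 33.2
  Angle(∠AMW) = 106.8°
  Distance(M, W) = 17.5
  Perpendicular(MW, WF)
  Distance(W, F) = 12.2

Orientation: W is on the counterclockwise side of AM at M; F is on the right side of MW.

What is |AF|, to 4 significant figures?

51.66

A is at the origin; AM runs at -19.5° with length 33.2, so M = 33.2·(cos -19.5°, sin -19.5°) = (31.30, -11.08). ∠AMW = 106.8°, so MW runs at -19.5° + (180° − 106.8°) = 53.70° from the x-axis; with |MW| = 17.5, W = M + 17.5·(cos 53.70°, sin 53.70°) = (41.66, 3.021). MW is perpendicular to WF; with |WF| = 12.2 on the right of MW, F = W + 12.2·(0.8059, -0.5920) = (51.49, -4.201). Then |AF| = |F − A| = 51.66.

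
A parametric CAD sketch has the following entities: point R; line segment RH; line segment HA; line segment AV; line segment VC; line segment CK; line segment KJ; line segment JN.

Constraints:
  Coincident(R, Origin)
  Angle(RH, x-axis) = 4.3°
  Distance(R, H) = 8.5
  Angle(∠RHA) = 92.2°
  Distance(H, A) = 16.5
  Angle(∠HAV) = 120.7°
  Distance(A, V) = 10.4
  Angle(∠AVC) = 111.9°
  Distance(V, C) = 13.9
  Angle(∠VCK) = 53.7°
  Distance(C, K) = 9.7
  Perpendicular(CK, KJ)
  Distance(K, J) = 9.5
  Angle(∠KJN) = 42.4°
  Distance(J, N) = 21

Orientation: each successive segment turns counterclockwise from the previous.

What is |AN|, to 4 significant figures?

27.06

R is at the origin; RH runs at 4.3° with length 8.5, so H = (8.476, 0.6373). ∠RHA = 92.2° gives HA at 92.10° from the x-axis; with |HA| = 16.5, A = (7.871, 17.13). ∠HAV = 120.7° gives AV at 151.4° from the x-axis; with |AV| = 10.4, V = (-1.260, 22.10). ∠AVC = 111.9° gives VC at -140.5° from the x-axis; with |VC| = 13.9, C = (-11.99, 13.26). ∠VCK = 53.7° gives CK at -14.20° from the x-axis; with |CK| = 9.7, K = (-2.582, 10.88). The perpendicularity gives KJ at right angles to CK, so KJ runs at 75.80°; with |KJ| = 9.5, J = (-0.2511, 20.09). ∠KJN = 42.4° gives JN at -146.6° from the x-axis; with |JN| = 21.0, N = (-17.78, 8.533). Then |AN| = |N − A| = 27.06.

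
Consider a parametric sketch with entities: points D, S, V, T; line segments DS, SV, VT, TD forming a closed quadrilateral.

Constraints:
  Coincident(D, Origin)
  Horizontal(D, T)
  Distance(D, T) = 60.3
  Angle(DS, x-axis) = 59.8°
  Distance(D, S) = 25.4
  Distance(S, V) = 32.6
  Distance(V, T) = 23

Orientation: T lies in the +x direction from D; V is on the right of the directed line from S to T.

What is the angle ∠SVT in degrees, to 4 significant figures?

140.0°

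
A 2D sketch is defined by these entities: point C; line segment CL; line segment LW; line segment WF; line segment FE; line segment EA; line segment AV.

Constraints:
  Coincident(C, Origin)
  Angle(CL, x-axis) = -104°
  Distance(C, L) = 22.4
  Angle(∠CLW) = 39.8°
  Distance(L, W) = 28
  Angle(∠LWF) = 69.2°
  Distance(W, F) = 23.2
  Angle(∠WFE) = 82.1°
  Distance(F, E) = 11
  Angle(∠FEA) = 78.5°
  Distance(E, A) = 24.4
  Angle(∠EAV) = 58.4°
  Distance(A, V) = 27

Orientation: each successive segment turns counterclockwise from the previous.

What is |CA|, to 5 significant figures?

18.693

C is at the origin; CL runs at -104.0° with length 22.4, so L = (-5.4191, -21.735). ∠CLW = 39.8° gives LW at 36.200° from the x-axis; with |LW| = 28.0, W = (17.176, -5.1977). ∠LWF = 69.2° gives WF at 147.00° from the x-axis; with |WF| = 23.2, F = (-2.2813, 7.4380). ∠WFE = 82.1° gives FE at -115.10° from the x-axis; with |FE| = 11.0, E = (-6.9475, -2.5233). ∠FEA = 78.5° gives EA at -13.600° from the x-axis; with |EA| = 24.4, A = (16.768, -8.2608). Then |CA| = |A − C| = 18.693.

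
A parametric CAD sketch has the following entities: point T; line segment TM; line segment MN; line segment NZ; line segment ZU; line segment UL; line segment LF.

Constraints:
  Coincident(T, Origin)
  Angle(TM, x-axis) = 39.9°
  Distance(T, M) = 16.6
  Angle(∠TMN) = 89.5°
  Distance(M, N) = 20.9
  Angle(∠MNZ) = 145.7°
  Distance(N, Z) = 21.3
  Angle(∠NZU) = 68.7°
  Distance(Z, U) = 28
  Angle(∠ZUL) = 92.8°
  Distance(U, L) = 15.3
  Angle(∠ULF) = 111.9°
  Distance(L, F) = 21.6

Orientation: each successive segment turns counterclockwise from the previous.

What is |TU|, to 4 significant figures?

18.93

T is at the origin; TM runs at 39.9° with length 16.6, so M = (12.73, 10.65). ∠TMN = 89.5° gives MN at 130.4° from the x-axis; with |MN| = 20.9, N = (-0.8108, 26.56). ∠MNZ = 145.7° gives NZ at 164.7° from the x-axis; with |NZ| = 21.3, Z = (-21.36, 32.18). ∠NZU = 68.7° gives ZU at -84.00° from the x-axis; with |ZU| = 28.0, U = (-18.43, 4.338). Then |TU| = |U − T| = 18.93.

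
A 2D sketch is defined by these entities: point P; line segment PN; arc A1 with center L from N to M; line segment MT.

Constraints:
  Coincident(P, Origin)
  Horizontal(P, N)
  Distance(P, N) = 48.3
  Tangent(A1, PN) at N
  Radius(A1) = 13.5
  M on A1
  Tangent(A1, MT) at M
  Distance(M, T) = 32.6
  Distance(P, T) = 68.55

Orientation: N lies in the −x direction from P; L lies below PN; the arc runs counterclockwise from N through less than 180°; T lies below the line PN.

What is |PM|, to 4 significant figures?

63.57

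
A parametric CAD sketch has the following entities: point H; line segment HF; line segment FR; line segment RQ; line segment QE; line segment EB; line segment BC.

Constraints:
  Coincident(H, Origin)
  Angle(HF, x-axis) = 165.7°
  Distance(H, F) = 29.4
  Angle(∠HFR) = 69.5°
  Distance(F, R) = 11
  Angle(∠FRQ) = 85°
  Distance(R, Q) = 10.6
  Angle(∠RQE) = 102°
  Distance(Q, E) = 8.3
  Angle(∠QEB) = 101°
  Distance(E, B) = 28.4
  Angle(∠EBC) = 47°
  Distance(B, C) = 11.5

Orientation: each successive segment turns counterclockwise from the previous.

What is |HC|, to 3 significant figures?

38.7

H is at the origin; HF runs at 165.7° with length 29.4, so F = (-28.5, 7.26). ∠HFR = 69.5° gives FR at -83.8° from the x-axis; with |FR| = 11.0, R = (-27.3, -3.67). ∠FRQ = 85.0° gives RQ at 11.2° from the x-axis; with |RQ| = 10.6, Q = (-16.9, -1.62). ∠RQE = 102.0° gives QE at 89.2° from the x-axis; with |QE| = 8.3, E = (-16.8, 6.68). ∠QEB = 101.0° gives EB at 168° from the x-axis; with |EB| = 28.4, B = (-44.6, 12.5). ∠EBC = 47.0° gives BC at -58.8° from the x-axis; with |BC| = 11.5, C = (-38.6, 2.66). Then |HC| = |C − H| = 38.7.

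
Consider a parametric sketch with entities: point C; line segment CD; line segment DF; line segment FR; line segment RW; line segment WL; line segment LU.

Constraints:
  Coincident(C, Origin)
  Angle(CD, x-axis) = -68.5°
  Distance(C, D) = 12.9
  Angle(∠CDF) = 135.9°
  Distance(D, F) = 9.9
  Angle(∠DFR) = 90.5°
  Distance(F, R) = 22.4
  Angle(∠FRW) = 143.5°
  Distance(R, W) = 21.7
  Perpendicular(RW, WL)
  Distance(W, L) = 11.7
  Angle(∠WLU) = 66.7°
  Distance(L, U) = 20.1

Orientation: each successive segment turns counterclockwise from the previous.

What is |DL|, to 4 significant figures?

35.23

C is at the origin; CD runs at -68.5° with length 12.9, so D = (4.728, -12.00). ∠CDF = 135.9° gives DF at -24.40° from the x-axis; with |DF| = 9.9, F = (13.74, -16.09). ∠DFR = 90.5° gives FR at 65.10° from the x-axis; with |FR| = 22.4, R = (23.17, 4.226). ∠FRW = 143.5° gives RW at 101.6° from the x-axis; with |RW| = 21.7, W = (18.81, 25.48). The perpendicularity gives WL at right angles to RW, so WL runs at -168.4°; with |WL| = 11.7, L = (7.350, 23.13). Then |DL| = |L − D| = 35.23.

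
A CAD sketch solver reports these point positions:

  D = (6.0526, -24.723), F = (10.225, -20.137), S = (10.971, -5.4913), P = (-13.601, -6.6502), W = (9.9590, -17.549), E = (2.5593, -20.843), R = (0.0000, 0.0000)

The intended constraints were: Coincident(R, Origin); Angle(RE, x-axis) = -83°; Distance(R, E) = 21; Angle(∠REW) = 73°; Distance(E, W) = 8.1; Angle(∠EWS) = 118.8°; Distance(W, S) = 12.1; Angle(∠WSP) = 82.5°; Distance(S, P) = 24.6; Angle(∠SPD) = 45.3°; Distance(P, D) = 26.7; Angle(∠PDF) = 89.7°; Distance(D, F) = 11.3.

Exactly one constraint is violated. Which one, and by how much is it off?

Distance(D, F) = 11.3 — off by 5.10.

R = (0.00, 0.00) ✓; RE at -83.00° ✓; |RE| = 21.00 ✓; ∠REW = 73.00° ✓; |EW| = 8.100 ✓; ∠EWS = 118.8° ✓; |WS| = 12.10 ✓; ∠WSP = 82.50° ✓; |SP| = 24.60 ✓; ∠SPD = 45.30° ✓; |PD| = 26.70 ✓; ∠PDF = 89.70° ✓; |DF| = 6.200 ✗.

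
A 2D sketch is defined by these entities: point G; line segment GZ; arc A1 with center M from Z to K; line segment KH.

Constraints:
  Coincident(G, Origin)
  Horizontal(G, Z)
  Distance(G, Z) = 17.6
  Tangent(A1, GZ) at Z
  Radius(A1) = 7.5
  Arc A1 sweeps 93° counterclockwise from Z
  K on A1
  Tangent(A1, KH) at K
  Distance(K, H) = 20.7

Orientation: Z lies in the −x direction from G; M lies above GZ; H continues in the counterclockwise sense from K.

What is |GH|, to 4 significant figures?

30.68

G is at the origin; GZ is horizontal with |GZ| = 17.6 and Z on the −x side, so Z = (-17.60, 0.000). Tangency of A1 to GZ means the radius MZ is perpendicular to GZ, so M = Z + (0, 7.5) = (-17.60, 7.500). On A1, Z sits at bearing -90° from M; a 93° counterclockwise sweep puts K at bearing 3°, so K = M + 7.5·(cos 3°, sin 3°) = (-10.11, 7.893). Tangency of A1 to KH means the radius MK is perpendicular to KH, so KH runs along (−sin 3°, cos 3°); with |KH| = 20.7, H = (-11.19, 28.56). Then |GH| = |H − G| = 30.68.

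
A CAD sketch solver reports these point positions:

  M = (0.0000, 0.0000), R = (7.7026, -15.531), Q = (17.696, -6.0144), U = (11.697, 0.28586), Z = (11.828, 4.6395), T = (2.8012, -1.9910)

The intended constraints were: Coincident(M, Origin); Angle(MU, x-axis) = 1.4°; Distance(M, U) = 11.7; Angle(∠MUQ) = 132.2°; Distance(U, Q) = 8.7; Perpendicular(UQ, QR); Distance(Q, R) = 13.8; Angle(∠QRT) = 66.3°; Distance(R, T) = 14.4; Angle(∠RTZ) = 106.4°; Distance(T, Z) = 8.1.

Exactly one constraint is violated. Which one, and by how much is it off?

Distance(T, Z) = 8.1 — off by 3.10.

M = (0.00, 0.00) ✓; MU at 1.400° ✓; |MU| = 11.70 ✓; ∠MUQ = 132.2° ✓; |UQ| = 8.699 ✓; ∠(UQ, QR) = 90.00° ✓; |QR| = 13.80 ✓; ∠QRT = 66.30° ✓; |RT| = 14.40 ✓; ∠RTZ = 106.4° ✓; |TZ| = 11.20 ✗.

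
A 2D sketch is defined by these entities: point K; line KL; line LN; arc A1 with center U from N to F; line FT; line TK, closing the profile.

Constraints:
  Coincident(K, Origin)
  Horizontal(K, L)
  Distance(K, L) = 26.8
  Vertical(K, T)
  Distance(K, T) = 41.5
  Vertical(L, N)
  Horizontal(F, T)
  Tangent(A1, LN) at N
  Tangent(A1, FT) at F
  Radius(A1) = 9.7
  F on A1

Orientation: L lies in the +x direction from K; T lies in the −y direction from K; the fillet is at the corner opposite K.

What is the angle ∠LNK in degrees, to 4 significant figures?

40.12°

The virtual corner opposite K is at (26.80, -41.50). Since A1 is tangent to LN there, UN ⟂ LN and since A1 is tangent to FT there, UF ⟂ FT, with radius 9.7, so the center U sits 9.7 in from both sides at U = (17.10, -31.80). That places the tangent points at N = (26.80, -31.80) on LN and F = (17.10, -41.50) on FT. Then cos ∠LNK = NL·NK / (|NL||NK|), giving 40.12°.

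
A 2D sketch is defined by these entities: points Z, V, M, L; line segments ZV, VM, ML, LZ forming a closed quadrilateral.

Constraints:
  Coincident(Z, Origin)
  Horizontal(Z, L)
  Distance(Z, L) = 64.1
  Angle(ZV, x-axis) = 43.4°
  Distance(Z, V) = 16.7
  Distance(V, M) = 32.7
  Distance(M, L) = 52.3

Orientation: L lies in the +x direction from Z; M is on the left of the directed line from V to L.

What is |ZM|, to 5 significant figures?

49.043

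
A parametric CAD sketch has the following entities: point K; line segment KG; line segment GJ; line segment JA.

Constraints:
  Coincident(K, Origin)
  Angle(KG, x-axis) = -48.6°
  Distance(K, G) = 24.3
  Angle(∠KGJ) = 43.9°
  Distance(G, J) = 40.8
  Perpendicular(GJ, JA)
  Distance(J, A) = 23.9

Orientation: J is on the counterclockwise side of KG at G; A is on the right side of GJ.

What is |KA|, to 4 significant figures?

46.94

K is at the origin; KG runs at -48.6° with length 24.3, so G = 24.3·(cos -48.6°, sin -48.6°) = (16.07, -18.23). ∠KGJ = 43.9°, so GJ runs at -48.6° + (180° − 43.9°) = 87.50° from the x-axis; with |GJ| = 40.8, J = G + 40.8·(cos 87.50°, sin 87.50°) = (17.85, 22.53). GJ is perpendicular to JA; with |JA| = 23.9 on the right of GJ, A = J + 23.9·(0.9990, -0.04362) = (41.73, 21.49). Then |KA| = |A − K| = 46.94.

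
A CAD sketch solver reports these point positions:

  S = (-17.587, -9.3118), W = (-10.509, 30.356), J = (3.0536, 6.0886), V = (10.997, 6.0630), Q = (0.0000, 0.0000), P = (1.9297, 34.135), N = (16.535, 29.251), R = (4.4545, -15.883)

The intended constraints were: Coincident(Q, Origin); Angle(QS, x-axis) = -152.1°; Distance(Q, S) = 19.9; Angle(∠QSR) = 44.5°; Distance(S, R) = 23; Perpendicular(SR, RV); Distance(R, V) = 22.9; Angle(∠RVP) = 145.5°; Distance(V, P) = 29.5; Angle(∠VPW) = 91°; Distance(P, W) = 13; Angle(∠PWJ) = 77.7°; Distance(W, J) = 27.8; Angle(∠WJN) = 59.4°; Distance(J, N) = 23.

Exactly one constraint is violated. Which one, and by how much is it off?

Distance(J, N) = 23 — off by 3.80.

Q = (0.00, 0.00) ✓; QS at -152.1° ✓; |QS| = 19.90 ✓; ∠QSR = 44.50° ✓; |SR| = 23.00 ✓; ∠(SR, RV) = 90.00° ✓; |RV| = 22.90 ✓; ∠RVP = 145.5° ✓; |VP| = 29.50 ✓; ∠VPW = 91.00° ✓; |PW| = 13.00 ✓; ∠PWJ = 77.70° ✓; |WJ| = 27.80 ✓; ∠WJN = 59.40° ✓; |JN| = 26.80 ✗.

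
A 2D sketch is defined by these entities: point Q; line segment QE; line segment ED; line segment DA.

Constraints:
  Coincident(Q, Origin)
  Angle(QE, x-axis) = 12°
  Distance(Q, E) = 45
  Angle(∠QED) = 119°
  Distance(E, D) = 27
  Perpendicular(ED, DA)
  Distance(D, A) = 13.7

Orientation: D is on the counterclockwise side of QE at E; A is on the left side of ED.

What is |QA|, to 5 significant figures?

55.149

∠QED = 119.0°, so ED runs at 12.0° + (180° − 119.0°) = 73.000° from the x-axis; with |ED| = 27.0, D = E + 27.0·(cos 73.000°, sin 73.000°) = (51.911, 35.176). ED ⟂ DA; with |DA| = 13.7 on the left of ED, A = D + 13.7·(-0.95630, 0.29237) = (38.809, 39.182). Then |QA| = |A − Q| = 55.149.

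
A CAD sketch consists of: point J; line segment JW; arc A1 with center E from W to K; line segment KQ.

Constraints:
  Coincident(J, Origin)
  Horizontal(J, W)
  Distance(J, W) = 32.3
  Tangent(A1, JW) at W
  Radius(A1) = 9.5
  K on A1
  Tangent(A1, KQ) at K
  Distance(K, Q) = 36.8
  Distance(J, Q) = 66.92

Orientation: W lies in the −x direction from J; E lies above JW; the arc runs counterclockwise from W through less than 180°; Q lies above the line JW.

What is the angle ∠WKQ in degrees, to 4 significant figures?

112.0°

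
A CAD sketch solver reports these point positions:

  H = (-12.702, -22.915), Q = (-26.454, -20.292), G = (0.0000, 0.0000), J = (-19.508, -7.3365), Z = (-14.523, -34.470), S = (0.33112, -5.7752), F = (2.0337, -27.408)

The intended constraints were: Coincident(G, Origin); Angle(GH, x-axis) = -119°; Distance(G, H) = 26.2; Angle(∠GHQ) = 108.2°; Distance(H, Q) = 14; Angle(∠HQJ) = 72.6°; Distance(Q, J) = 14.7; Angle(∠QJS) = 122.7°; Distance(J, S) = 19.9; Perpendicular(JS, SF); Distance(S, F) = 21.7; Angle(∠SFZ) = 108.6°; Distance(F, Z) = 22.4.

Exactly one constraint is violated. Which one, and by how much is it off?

Distance(F, Z) = 22.4 — off by 4.40.

G = (0.00, 0.00) ✓; GH at -119.0° ✓; |GH| = 26.20 ✓; ∠GHQ = 108.2° ✓; |HQ| = 14.00 ✓; ∠HQJ = 72.60° ✓; |QJ| = 14.70 ✓; ∠QJS = 122.7° ✓; |JS| = 19.90 ✓; ∠(JS, SF) = 90.00° ✓; |SF| = 21.70 ✓; ∠SFZ = 108.6° ✓; |FZ| = 18.00 ✗.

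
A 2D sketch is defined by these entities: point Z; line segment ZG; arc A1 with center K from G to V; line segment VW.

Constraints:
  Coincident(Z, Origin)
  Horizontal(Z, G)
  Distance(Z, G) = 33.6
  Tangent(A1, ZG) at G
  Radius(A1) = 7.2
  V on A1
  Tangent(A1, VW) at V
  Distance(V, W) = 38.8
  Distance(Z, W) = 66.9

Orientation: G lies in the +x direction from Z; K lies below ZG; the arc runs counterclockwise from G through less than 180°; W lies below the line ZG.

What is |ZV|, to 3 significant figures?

30.3

Z is at the origin; ZG is horizontal with |ZG| = 33.6 and G on the +x side, so G = (33.6, 0.00). The tangent condition forces KG to be normal to ZG, so K = G + (0, -7.2) = (33.6, -7.20). Since KV ⟂ VW (tangency), |KW| = √(7.2² + 38.8²) = 39.5 regardless of where V sits on A1. So W lies on both circle(Z, 66.9) and circle(K, 39.5); the below-ZG intersection is W = (52.0, -42.1). V is the foot of the tangent from W: V = (27.9, -11.7).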